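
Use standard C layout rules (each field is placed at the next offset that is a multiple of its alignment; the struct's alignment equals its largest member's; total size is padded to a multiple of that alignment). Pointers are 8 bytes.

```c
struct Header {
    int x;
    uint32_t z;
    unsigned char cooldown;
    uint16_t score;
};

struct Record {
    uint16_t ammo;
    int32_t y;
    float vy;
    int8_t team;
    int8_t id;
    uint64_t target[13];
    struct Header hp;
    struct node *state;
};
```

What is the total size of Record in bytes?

Header: 0..4  x  (4B, 4-aligned); 4..8  z  (4B, 4-aligned); 8..9  cooldown  (1B, 1-aligned); 9..10  -- padding (1B); 10..12  score  (2B, 2-aligned); sizeof = 12, alignof = 4
0..2  ammo  (2B, 2-aligned)
2..4  -- padding (2B)
4..8  y  (4B, 4-aligned)
8..12  vy  (4B, 4-aligned)
12..13  team  (1B, 1-aligned)
13..14  id  (1B, 1-aligned)
14..16  -- padding (2B)
16..120  target  (104B, 8-aligned)
120..132  hp  (12B, 4-aligned)
132..136  -- padding (4B)
136..144  state  (8B, 8-aligned)
sizeof = 144, alignof = 8

144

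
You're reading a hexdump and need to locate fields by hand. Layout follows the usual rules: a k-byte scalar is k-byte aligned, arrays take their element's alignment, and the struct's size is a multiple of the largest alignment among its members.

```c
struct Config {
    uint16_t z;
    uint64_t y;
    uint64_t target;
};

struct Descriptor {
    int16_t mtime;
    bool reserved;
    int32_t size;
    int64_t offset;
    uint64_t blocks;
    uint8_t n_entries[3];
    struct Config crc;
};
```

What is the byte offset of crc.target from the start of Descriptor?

Config: @0: z [2B, align 2] → 2; +6 pad (align 8); @8: y [8B, align 8] → 16; @16: target [8B, align 8] → 24; size 24, align 8
@0: mtime [2B, align 2] → 2
@2: reserved [1B, align 1] → 3
+1 pad (align 4)
@4: size [4B, align 4] → 8
@8: offset [8B, align 8] → 16
@16: blocks [8B, align 8] → 24
@24: n_entries [3B, align 1] → 27
+5 pad (align 8)
@32: crc [24B, align 8] → 56
within Config: target at 16
32 + 16 = 48

48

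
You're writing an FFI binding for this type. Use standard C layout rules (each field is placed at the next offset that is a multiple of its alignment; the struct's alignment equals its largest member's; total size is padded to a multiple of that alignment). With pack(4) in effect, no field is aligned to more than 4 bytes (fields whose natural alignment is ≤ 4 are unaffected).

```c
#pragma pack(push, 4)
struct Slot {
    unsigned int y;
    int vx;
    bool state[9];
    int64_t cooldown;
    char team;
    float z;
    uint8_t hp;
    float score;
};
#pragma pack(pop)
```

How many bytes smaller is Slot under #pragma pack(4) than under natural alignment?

natural layout:
  @0: y [4B, align 4] → 4
  @4: vx [4B, align 4] → 8
  @8: state [9B, align 1] → 17
  +7 pad (align 8)
  @24: cooldown [8B, align 8] → 32
  @32: team [1B, align 1] → 33
  +3 pad (align 4)
  @36: z [4B, align 4] → 40
  @40: hp [1B, align 1] → 41
  +3 pad (align 4)
  @44: score [4B, align 4] → 48
  size 48, align 8
packed(4) layout:
  @0: y [4B, align 4] → 4
  @4: vx [4B, align 4] → 8
  @8: state [9B, align 1] → 17
  +3 pad (align 4)
  @20: cooldown [8B, align 4] → 28
  @28: team [1B, align 1] → 29
  +3 pad (align 4)
  @32: z [4B, align 4] → 36
  @36: hp [1B, align 1] → 37
  +3 pad (align 4)
  @40: score [4B, align 4] → 44
  size 44, align 4
48 − 44 = 4

4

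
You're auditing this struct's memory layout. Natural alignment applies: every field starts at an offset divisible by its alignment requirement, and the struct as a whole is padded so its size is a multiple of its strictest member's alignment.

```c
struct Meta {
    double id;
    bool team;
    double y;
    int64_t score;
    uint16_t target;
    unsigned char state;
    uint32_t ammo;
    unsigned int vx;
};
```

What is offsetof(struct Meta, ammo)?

id at 0 (size 8, align 8) → ends 8
team at 8 (size 1, align 1) → ends 9
pad 7 to align 8 for y
y at 16 (size 8, align 8) → ends 24
score at 24 (size 8, align 8) → ends 32
target at 32 (size 2, align 2) → ends 34
state at 34 (size 1, align 1) → ends 35
pad 1 to align 4 for ammo
ammo at 36 (size 4, align 4) → ends 40

36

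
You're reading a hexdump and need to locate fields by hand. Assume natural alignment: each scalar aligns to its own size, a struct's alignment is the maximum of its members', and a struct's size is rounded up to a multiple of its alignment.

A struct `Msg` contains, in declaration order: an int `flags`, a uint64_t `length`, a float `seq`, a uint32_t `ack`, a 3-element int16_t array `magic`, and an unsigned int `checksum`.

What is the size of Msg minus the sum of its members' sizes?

flags at 0 (size 4, align 4) → ends 4
pad 4 to align 8 for length
length at 8 (size 8, align 8) → ends 16
seq at 16 (size 4, align 4) → ends 20
ack at 20 (size 4, align 4) → ends 24
magic at 24 (size 6, align 2) → ends 30
pad 2 to align 4 for checksum
checksum at 32 (size 4, align 4) → ends 36
tail pad 4 to reach multiple of 8
total 40 bytes, alignment 8
data bytes 30, size 40 → padding 10

10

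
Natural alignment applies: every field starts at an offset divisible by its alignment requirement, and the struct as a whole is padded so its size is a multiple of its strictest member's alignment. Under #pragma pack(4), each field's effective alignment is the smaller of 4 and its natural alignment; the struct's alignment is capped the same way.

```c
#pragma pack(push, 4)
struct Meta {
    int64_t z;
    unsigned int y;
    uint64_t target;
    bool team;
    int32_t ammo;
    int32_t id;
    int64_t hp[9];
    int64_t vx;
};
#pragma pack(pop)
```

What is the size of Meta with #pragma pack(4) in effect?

112

z at 0 (size 8, align 4) → ends 8
y at 8 (size 4, align 4) → ends 12
target at 12 (size 8, align 4) → ends 20
team at 20 (size 1, align 1) → ends 21
pad 3 to align 4 for ammo
ammo at 24 (size 4, align 4) → ends 28
id at 28 (size 4, align 4) → ends 32
hp at 32 (size 72, align 4) → ends 104
vx at 104 (size 8, align 4) → ends 112
total 112 bytes, alignment 4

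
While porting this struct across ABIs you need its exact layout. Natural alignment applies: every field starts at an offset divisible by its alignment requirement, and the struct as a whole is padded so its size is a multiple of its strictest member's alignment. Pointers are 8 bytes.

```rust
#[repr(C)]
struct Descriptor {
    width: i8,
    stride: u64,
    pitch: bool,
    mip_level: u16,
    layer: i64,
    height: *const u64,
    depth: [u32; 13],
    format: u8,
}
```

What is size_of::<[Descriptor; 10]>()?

@0: width [1B, align 1] → 1
+7 pad (align 8)
@8: stride [8B, align 8] → 16
@16: pitch [1B, align 1] → 17
+1 pad (align 2)
@18: mip_level [2B, align 2] → 20
+4 pad (align 8)
@24: layer [8B, align 8] → 32
@32: height [8B, align 8] → 40
@40: depth [52B, align 4] → 92
@92: format [1B, align 1] → 93
+3 tail pad (align 8)
size 96, align 8
array of 10: 10 × 96 = 960

960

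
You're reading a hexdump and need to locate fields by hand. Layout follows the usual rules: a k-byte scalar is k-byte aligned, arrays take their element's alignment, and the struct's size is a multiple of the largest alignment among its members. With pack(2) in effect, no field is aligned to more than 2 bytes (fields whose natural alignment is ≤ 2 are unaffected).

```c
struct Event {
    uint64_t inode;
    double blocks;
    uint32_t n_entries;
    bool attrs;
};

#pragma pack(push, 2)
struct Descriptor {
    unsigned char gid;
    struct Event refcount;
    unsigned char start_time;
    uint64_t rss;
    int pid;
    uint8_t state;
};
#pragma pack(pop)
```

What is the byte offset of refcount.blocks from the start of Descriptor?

10

Event: @0: inode [8B, align 8] → 8; @8: blocks [8B, align 8] → 16; @16: n_entries [4B, align 4] → 20; @20: attrs [1B, align 1] → 21; +3 tail pad (align 8); size 24, align 8
@0: gid [1B, align 1] → 1
+1 pad (align 2)
@2: refcount [24B, align 2] → 26
within Event: blocks at 8
2 + 8 = 10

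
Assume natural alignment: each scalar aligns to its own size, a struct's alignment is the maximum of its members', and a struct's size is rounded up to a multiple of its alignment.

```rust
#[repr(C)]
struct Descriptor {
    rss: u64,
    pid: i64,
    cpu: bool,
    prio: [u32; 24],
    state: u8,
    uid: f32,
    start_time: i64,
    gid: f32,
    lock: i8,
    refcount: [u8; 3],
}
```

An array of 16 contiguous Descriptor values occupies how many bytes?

2304

0..8  rss  (8B, 8-aligned)
8..16  pid  (8B, 8-aligned)
16..17  cpu  (1B, 1-aligned)
17..20  -- padding (3B)
20..116  prio  (96B, 4-aligned)
116..117  state  (1B, 1-aligned)
117..120  -- padding (3B)
120..124  uid  (4B, 4-aligned)
124..128  -- padding (4B)
128..136  start_time  (8B, 8-aligned)
136..140  gid  (4B, 4-aligned)
140..141  lock  (1B, 1-aligned)
141..144  refcount  (3B, 1-aligned)
sizeof = 144, alignof = 8
array of 16: 16 × 144 = 2304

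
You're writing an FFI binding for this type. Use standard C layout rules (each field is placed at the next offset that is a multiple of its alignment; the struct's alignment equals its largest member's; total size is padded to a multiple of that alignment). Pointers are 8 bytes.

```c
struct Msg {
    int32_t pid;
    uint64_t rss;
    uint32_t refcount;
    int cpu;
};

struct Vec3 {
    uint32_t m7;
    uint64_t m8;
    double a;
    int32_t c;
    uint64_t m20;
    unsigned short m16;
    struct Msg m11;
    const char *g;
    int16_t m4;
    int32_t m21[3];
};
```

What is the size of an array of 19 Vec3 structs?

1824

Msg: pid at 0 (size 4, align 4) → ends 4; pad 4 to align 8 for rss; rss at 8 (size 8, align 8) → ends 16; refcount at 16 (size 4, align 4) → ends 20; cpu at 20 (size 4, align 4) → ends 24; total 24 bytes, alignment 8
m7 at 0 (size 4, align 4) → ends 4
pad 4 to align 8 for m8
m8 at 8 (size 8, align 8) → ends 16
a at 16 (size 8, align 8) → ends 24
c at 24 (size 4, align 4) → ends 28
pad 4 to align 8 for m20
m20 at 32 (size 8, align 8) → ends 40
m16 at 40 (size 2, align 2) → ends 42
pad 6 to align 8 for m11
m11 at 48 (size 24, align 8) → ends 72
g at 72 (size 8, align 8) → ends 80
m4 at 80 (size 2, align 2) → ends 82
pad 2 to align 4 for m21
m21 at 84 (size 12, align 4) → ends 96
total 96 bytes, alignment 8
array of 19: 19 × 96 = 1824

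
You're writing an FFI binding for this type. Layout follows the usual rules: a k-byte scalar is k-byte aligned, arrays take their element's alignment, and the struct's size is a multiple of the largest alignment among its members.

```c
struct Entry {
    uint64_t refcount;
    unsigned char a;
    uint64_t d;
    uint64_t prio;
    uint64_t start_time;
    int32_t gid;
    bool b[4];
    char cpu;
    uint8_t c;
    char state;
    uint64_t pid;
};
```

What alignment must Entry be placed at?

member alignments: refcount=8, a=1, d=8, prio=8, start_time=8, gid=4, b=1, cpu=1, c=1, state=1, pid=8
max = 8

8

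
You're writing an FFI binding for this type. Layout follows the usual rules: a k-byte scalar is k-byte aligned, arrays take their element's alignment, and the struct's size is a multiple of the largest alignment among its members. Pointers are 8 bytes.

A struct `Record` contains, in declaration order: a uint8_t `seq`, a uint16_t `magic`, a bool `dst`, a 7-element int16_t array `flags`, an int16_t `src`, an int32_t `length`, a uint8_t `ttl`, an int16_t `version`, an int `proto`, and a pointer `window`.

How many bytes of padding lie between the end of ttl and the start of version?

1

seq at 0 (size 1, align 1) → ends 1
pad 1 to align 2 for magic
magic at 2 (size 2, align 2) → ends 4
dst at 4 (size 1, align 1) → ends 5
pad 1 to align 2 for flags
flags at 6 (size 14, align 2) → ends 20
src at 20 (size 2, align 2) → ends 22
pad 2 to align 4 for length
length at 24 (size 4, align 4) → ends 28
ttl at 28 (size 1, align 1) → ends 29
pad 1 to align 2 for version
version at 30 (size 2, align 2) → ends 32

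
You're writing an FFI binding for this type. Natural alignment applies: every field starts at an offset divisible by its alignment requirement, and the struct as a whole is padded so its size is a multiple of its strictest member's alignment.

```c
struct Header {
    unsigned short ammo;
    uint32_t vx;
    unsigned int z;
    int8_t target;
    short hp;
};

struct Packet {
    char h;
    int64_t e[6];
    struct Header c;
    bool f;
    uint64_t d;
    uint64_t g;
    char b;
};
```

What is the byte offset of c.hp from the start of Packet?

70

Header: 0..2  ammo  (2B, 2-aligned); 2..4  -- padding (2B); 4..8  vx  (4B, 4-aligned); 8..12  z  (4B, 4-aligned); 12..13  target  (1B, 1-aligned); 13..14  -- padding (1B); 14..16  hp  (2B, 2-aligned); sizeof = 16, alignof = 4
0..1  h  (1B, 1-aligned)
1..8  -- padding (7B)
8..56  e  (48B, 8-aligned)
56..72  c  (16B, 4-aligned)
within Header: hp at 14
56 + 14 = 70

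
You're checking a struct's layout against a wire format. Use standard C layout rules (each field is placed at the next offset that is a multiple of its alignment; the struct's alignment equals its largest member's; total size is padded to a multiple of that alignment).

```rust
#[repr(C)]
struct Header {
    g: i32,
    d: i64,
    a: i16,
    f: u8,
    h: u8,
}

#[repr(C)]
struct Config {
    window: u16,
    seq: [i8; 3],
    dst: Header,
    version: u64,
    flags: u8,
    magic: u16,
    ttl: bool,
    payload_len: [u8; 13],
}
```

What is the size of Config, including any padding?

Header: @0: g [4B, align 4] → 4; +4 pad (align 8); @8: d [8B, align 8] → 16; @16: a [2B, align 2] → 18; @18: f [1B, align 1] → 19; @19: h [1B, align 1] → 20; +4 tail pad (align 8); size 24, align 8
@0: window [2B, align 2] → 2
@2: seq [3B, align 1] → 5
+3 pad (align 8)
@8: dst [24B, align 8] → 32
@32: version [8B, align 8] → 40
@40: flags [1B, align 1] → 41
+1 pad (align 2)
@42: magic [2B, align 2] → 44
@44: ttl [1B, align 1] → 45
@45: payload_len [13B, align 1] → 58
+6 tail pad (align 8)
size 64, align 8

64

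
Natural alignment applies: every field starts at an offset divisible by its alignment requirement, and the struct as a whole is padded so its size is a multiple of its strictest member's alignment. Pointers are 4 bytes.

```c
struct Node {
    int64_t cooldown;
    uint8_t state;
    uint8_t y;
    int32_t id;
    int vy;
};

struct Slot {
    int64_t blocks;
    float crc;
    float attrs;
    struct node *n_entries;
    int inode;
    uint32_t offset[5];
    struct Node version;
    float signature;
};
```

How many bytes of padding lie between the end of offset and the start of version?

Node: cooldown at 0 (size 8, align 8) → ends 8; state at 8 (size 1, align 1) → ends 9; y at 9 (size 1, align 1) → ends 10; pad 2 to align 4 for id; id at 12 (size 4, align 4) → ends 16; vy at 16 (size 4, align 4) → ends 20; tail pad 4 to reach multiple of 8; total 24 bytes, alignment 8
blocks at 0 (size 8, align 8) → ends 8
crc at 8 (size 4, align 4) → ends 12
attrs at 12 (size 4, align 4) → ends 16
n_entries at 16 (size 4, align 4) → ends 20
inode at 20 (size 4, align 4) → ends 24
offset at 24 (size 20, align 4) → ends 44
pad 4 to align 8 for version
version at 48 (size 24, align 8) → ends 72

4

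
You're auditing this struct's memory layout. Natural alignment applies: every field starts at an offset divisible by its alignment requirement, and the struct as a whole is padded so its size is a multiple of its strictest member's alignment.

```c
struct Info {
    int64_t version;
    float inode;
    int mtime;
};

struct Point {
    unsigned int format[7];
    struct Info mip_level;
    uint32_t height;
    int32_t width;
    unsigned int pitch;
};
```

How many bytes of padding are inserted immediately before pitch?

Info: @0: version [8B, align 8] → 8; @8: inode [4B, align 4] → 12; @12: mtime [4B, align 4] → 16; size 16, align 8
@0: format [28B, align 4] → 28
+4 pad (align 8)
@32: mip_level [16B, align 8] → 48
@48: height [4B, align 4] → 52
@52: width [4B, align 4] → 56
@56: pitch [4B, align 4] → 60

0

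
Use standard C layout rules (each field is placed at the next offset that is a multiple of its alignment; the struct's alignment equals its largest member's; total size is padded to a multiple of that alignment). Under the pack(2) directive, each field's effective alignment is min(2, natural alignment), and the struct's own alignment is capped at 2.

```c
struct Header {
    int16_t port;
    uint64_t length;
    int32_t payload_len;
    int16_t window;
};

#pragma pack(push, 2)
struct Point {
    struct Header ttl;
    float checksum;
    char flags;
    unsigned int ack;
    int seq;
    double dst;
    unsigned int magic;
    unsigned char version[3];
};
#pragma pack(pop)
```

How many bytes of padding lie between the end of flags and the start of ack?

1

Header: 0..2  port  (2B, 2-aligned); 2..8  -- padding (6B); 8..16  length  (8B, 8-aligned); 16..20  payload_len  (4B, 4-aligned); 20..22  window  (2B, 2-aligned); 22..24  -- tail padding (2B); sizeof = 24, alignof = 8
0..24  ttl  (24B, 2-aligned)
24..28  checksum  (4B, 2-aligned)
28..29  flags  (1B, 1-aligned)
29..30  -- padding (1B)
30..34  ack  (4B, 2-aligned)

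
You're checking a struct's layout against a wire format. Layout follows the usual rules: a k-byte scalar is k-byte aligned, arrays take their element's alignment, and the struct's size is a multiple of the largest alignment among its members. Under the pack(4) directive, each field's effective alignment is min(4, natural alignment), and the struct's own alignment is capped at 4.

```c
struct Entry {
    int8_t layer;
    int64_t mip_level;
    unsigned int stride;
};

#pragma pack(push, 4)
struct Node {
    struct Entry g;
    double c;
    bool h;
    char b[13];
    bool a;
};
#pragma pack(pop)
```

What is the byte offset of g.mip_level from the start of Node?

8

Entry: @0: layer [1B, align 1] → 1; +7 pad (align 8); @8: mip_level [8B, align 8] → 16; @16: stride [4B, align 4] → 20; +4 tail pad (align 8); size 24, align 8
@0: g [24B, align 4] → 24
within Entry: mip_level at 8
0 + 8 = 8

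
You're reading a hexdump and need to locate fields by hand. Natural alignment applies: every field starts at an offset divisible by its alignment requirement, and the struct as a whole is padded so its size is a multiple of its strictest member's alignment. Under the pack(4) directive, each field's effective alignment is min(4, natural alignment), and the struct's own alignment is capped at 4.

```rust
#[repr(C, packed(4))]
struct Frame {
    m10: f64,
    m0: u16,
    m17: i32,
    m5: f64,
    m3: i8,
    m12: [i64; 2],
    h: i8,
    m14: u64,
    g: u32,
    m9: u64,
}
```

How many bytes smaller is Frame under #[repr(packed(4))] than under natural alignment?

natural layout:
  @0: m10 [8B, align 8] → 8
  @8: m0 [2B, align 2] → 10
  +2 pad (align 4)
  @12: m17 [4B, align 4] → 16
  @16: m5 [8B, align 8] → 24
  @24: m3 [1B, align 1] → 25
  +7 pad (align 8)
  @32: m12 [16B, align 8] → 48
  @48: h [1B, align 1] → 49
  +7 pad (align 8)
  @56: m14 [8B, align 8] → 64
  @64: g [4B, align 4] → 68
  +4 pad (align 8)
  @72: m9 [8B, align 8] → 80
  size 80, align 8
packed(4) layout:
  @0: m10 [8B, align 4] → 8
  @8: m0 [2B, align 2] → 10
  +2 pad (align 4)
  @12: m17 [4B, align 4] → 16
  @16: m5 [8B, align 4] → 24
  @24: m3 [1B, align 1] → 25
  +3 pad (align 4)
  @28: m12 [16B, align 4] → 44
  @44: h [1B, align 1] → 45
  +3 pad (align 4)
  @48: m14 [8B, align 4] → 56
  @56: g [4B, align 4] → 60
  @60: m9 [8B, align 4] → 68
  size 68, align 4
80 − 68 = 12

12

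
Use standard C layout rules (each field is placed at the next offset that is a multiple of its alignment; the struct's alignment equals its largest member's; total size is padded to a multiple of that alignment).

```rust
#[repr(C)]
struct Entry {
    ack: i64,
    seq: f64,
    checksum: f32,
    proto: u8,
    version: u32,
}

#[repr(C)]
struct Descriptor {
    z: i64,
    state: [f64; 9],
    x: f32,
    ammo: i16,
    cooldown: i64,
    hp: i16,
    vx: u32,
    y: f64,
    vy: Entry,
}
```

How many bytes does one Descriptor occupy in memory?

Entry: 0..8  ack  (8B, 8-aligned); 8..16  seq  (8B, 8-aligned); 16..20  checksum  (4B, 4-aligned); 20..21  proto  (1B, 1-aligned); 21..24  -- padding (3B); 24..28  version  (4B, 4-aligned); 28..32  -- tail padding (4B); sizeof = 32, alignof = 8
0..8  z  (8B, 8-aligned)
8..80  state  (72B, 8-aligned)
80..84  x  (4B, 4-aligned)
84..86  ammo  (2B, 2-aligned)
86..88  -- padding (2B)
88..96  cooldown  (8B, 8-aligned)
96..98  hp  (2B, 2-aligned)
98..100  -- padding (2B)
100..104  vx  (4B, 4-aligned)
104..112  y  (8B, 8-aligned)
112..144  vy  (32B, 8-aligned)
sizeof = 144, alignof = 8

144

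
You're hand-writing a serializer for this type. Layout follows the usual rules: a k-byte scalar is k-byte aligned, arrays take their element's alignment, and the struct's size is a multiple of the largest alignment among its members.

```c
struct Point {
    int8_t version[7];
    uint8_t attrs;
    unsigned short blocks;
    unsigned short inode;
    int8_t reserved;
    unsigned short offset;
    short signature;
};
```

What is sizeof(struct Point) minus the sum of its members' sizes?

0..7  version  (7B, 1-aligned)
7..8  attrs  (1B, 1-aligned)
8..10  blocks  (2B, 2-aligned)
10..12  inode  (2B, 2-aligned)
12..13  reserved  (1B, 1-aligned)
13..14  -- padding (1B)
14..16  offset  (2B, 2-aligned)
16..18  signature  (2B, 2-aligned)
sizeof = 18, alignof = 2
data bytes 17, size 18 → padding 1

1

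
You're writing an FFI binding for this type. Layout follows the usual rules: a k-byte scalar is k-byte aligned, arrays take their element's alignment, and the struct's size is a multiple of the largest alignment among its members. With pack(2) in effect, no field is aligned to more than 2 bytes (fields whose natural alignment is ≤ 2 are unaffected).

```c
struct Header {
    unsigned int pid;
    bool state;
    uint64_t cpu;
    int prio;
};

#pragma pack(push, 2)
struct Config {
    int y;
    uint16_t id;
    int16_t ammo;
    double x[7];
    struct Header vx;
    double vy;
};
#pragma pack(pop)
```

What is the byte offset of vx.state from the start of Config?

Header: @0: pid [4B, align 4] → 4; @4: state [1B, align 1] → 5; +3 pad (align 8); @8: cpu [8B, align 8] → 16; @16: prio [4B, align 4] → 20; +4 tail pad (align 8); size 24, align 8
@0: y [4B, align 2] → 4
@4: id [2B, align 2] → 6
@6: ammo [2B, align 2] → 8
@8: x [56B, align 2] → 64
@64: vx [24B, align 2] → 88
within Header: state at 4
64 + 4 = 68

68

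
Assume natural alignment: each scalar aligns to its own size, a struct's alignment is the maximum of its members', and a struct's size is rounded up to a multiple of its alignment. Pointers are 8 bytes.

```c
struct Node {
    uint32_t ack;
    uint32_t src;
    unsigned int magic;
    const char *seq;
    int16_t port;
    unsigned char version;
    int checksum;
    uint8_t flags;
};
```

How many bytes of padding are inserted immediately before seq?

4

@0: ack [4B, align 4] → 4
@4: src [4B, align 4] → 8
@8: magic [4B, align 4] → 12
+4 pad (align 8)
@16: seq [8B, align 8] → 24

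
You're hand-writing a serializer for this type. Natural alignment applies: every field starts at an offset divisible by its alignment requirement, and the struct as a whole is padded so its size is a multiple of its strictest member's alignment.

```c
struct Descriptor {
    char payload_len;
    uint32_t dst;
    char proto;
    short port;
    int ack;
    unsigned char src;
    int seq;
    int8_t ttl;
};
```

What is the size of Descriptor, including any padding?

28 bytes

payload_len at 0 (size 1, align 1) → ends 1
pad 3 to align 4 for dst
dst at 4 (size 4, align 4) → ends 8
proto at 8 (size 1, align 1) → ends 9
pad 1 to align 2 for port
port at 10 (size 2, align 2) → ends 12
ack at 12 (size 4, align 4) → ends 16
src at 16 (size 1, align 1) → ends 17
pad 3 to align 4 for seq
seq at 20 (size 4, align 4) → ends 24
ttl at 24 (size 1, align 1) → ends 25
tail pad 3 to reach multiple of 4
total 28 bytes, alignment 4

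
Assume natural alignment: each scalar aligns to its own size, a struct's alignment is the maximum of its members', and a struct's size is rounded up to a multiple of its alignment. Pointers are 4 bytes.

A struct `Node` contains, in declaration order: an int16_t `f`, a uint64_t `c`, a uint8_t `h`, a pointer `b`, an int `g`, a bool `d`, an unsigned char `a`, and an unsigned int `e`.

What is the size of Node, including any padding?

f at 0 (size 2, align 2) → ends 2
pad 6 to align 8 for c
c at 8 (size 8, align 8) → ends 16
h at 16 (size 1, align 1) → ends 17
pad 3 to align 4 for b
b at 20 (size 4, align 4) → ends 24
g at 24 (size 4, align 4) → ends 28
d at 28 (size 1, align 1) → ends 29
a at 29 (size 1, align 1) → ends 30
pad 2 to align 4 for e
e at 32 (size 4, align 4) → ends 36
tail pad 4 to reach multiple of 8
total 40 bytes, alignment 8

40 bytes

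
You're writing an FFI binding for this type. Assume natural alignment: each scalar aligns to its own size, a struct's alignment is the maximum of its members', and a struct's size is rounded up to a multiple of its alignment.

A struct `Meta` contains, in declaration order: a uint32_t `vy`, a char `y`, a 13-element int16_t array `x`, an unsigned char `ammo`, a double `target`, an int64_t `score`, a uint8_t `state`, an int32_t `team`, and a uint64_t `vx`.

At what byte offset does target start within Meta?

40

vy at 0 (size 4, align 4) → ends 4
y at 4 (size 1, align 1) → ends 5
pad 1 to align 2 for x
x at 6 (size 26, align 2) → ends 32
ammo at 32 (size 1, align 1) → ends 33
pad 7 to align 8 for target
target at 40 (size 8, align 8) → ends 48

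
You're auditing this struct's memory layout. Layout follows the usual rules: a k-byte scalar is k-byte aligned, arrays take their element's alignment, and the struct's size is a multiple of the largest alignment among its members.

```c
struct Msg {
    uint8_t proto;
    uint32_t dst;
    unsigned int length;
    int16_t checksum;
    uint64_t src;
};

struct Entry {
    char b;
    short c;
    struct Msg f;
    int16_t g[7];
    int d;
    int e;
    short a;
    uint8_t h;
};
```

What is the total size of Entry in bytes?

Msg: @0: proto [1B, align 1] → 1; +3 pad (align 4); @4: dst [4B, align 4] → 8; @8: length [4B, align 4] → 12; @12: checksum [2B, align 2] → 14; +2 pad (align 8); @16: src [8B, align 8] → 24; size 24, align 8
@0: b [1B, align 1] → 1
+1 pad (align 2)
@2: c [2B, align 2] → 4
+4 pad (align 8)
@8: f [24B, align 8] → 32
@32: g [14B, align 2] → 46
+2 pad (align 4)
@48: d [4B, align 4] → 52
@52: e [4B, align 4] → 56
@56: a [2B, align 2] → 58
@58: h [1B, align 1] → 59
+5 tail pad (align 8)
size 64, align 8

64 bytes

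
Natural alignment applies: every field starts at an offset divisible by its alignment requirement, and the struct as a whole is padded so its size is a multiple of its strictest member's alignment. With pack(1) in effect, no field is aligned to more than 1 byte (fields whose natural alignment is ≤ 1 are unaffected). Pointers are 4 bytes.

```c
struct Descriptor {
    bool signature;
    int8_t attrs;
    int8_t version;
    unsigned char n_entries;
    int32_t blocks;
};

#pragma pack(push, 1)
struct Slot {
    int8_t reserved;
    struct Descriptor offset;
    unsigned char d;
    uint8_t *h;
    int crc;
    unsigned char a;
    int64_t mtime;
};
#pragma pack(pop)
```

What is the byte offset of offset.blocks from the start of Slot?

5

Descriptor: @0: signature [1B, align 1] → 1; @1: attrs [1B, align 1] → 2; @2: version [1B, align 1] → 3; @3: n_entries [1B, align 1] → 4; @4: blocks [4B, align 4] → 8; size 8, align 4
@0: reserved [1B, align 1] → 1
@1: offset [8B, align 1] → 9
within Descriptor: blocks at 4
1 + 4 = 5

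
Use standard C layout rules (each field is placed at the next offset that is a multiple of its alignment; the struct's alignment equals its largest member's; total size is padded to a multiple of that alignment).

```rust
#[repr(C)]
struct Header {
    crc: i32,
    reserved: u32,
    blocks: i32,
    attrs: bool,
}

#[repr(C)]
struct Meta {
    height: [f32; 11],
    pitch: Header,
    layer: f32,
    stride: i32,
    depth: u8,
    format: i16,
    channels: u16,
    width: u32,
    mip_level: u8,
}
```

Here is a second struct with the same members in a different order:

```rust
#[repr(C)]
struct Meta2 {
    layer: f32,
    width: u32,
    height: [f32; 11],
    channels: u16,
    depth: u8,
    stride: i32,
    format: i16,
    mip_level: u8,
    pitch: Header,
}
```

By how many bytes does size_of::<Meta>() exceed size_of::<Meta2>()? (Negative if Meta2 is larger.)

Header: crc at 0 (size 4, align 4) → ends 4; reserved at 4 (size 4, align 4) → ends 8; blocks at 8 (size 4, align 4) → ends 12; attrs at 12 (size 1, align 1) → ends 13; tail pad 3 to reach multiple of 4; total 16 bytes, alignment 4
height at 0 (size 44, align 4) → ends 44
pitch at 44 (size 16, align 4) → ends 60
layer at 60 (size 4, align 4) → ends 64
stride at 64 (size 4, align 4) → ends 68
depth at 68 (size 1, align 1) → ends 69
pad 1 to align 2 for format
format at 70 (size 2, align 2) → ends 72
channels at 72 (size 2, align 2) → ends 74
pad 2 to align 4 for width
width at 76 (size 4, align 4) → ends 80
mip_level at 80 (size 1, align 1) → ends 81
tail pad 3 to reach multiple of 4
total 84 bytes, alignment 4
— Meta2 —
layer at 0 (size 4, align 4) → ends 4
width at 4 (size 4, align 4) → ends 8
height at 8 (size 44, align 4) → ends 52
channels at 52 (size 2, align 2) → ends 54
depth at 54 (size 1, align 1) → ends 55
pad 1 to align 4 for stride
stride at 56 (size 4, align 4) → ends 60
format at 60 (size 2, align 2) → ends 62
mip_level at 62 (size 1, align 1) → ends 63
pad 1 to align 4 for pitch
pitch at 64 (size 16, align 4) → ends 80
total 80 bytes, alignment 4
84 − 80 = 4

4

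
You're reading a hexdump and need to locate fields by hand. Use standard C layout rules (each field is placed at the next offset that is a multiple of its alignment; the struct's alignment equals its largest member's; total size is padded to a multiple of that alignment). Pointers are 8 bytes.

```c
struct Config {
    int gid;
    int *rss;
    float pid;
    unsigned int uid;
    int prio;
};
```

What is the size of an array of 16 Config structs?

512

0..4  gid  (4B, 4-aligned)
4..8  -- padding (4B)
8..16  rss  (8B, 8-aligned)
16..20  pid  (4B, 4-aligned)
20..24  uid  (4B, 4-aligned)
24..28  prio  (4B, 4-aligned)
28..32  -- tail padding (4B)
sizeof = 32, alignof = 8
array of 16: 16 × 32 = 512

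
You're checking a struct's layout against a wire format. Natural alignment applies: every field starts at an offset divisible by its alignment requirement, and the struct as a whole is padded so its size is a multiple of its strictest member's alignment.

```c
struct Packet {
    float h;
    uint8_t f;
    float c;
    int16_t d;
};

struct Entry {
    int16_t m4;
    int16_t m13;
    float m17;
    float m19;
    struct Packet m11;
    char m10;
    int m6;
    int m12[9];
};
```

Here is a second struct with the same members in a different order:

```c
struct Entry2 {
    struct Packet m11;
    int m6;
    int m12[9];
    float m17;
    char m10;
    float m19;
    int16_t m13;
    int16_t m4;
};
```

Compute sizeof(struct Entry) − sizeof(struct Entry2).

Packet: h at 0 (size 4, align 4) → ends 4; f at 4 (size 1, align 1) → ends 5; pad 3 to align 4 for c; c at 8 (size 4, align 4) → ends 12; d at 12 (size 2, align 2) → ends 14; tail pad 2 to reach multiple of 4; total 16 bytes, alignment 4
m4 at 0 (size 2, align 2) → ends 2
m13 at 2 (size 2, align 2) → ends 4
m17 at 4 (size 4, align 4) → ends 8
m19 at 8 (size 4, align 4) → ends 12
m11 at 12 (size 16, align 4) → ends 28
m10 at 28 (size 1, align 1) → ends 29
pad 3 to align 4 for m6
m6 at 32 (size 4, align 4) → ends 36
m12 at 36 (size 36, align 4) → ends 72
total 72 bytes, alignment 4
— Entry2 —
m11 at 0 (size 16, align 4) → ends 16
m6 at 16 (size 4, align 4) → ends 20
m12 at 20 (size 36, align 4) → ends 56
m17 at 56 (size 4, align 4) → ends 60
m10 at 60 (size 1, align 1) → ends 61
pad 3 to align 4 for m19
m19 at 64 (size 4, align 4) → ends 68
m13 at 68 (size 2, align 2) → ends 70
m4 at 70 (size 2, align 2) → ends 72
total 72 bytes, alignment 4
72 − 72 = 0

0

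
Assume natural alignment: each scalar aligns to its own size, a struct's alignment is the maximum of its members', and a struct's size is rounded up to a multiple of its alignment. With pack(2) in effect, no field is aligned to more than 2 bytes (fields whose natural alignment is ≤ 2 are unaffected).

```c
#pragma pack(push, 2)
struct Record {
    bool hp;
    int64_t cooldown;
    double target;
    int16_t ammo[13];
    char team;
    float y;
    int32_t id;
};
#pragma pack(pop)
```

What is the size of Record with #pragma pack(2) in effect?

54

@0: hp [1B, align 1] → 1
+1 pad (align 2)
@2: cooldown [8B, align 2] → 10
@10: target [8B, align 2] → 18
@18: ammo [26B, align 2] → 44
@44: team [1B, align 1] → 45
+1 pad (align 2)
@46: y [4B, align 2] → 50
@50: id [4B, align 2] → 54
size 54, align 2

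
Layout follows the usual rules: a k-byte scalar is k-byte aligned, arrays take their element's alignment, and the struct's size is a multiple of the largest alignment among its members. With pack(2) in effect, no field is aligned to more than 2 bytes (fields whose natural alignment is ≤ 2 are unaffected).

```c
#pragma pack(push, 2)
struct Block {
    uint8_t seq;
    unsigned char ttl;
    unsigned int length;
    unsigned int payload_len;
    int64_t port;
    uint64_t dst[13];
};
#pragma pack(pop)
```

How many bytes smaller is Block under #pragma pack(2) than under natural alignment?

natural layout:
  @0: seq [1B, align 1] → 1
  @1: ttl [1B, align 1] → 2
  +2 pad (align 4)
  @4: length [4B, align 4] → 8
  @8: payload_len [4B, align 4] → 12
  +4 pad (align 8)
  @16: port [8B, align 8] → 24
  @24: dst [104B, align 8] → 128
  size 128, align 8
packed(2) layout:
  @0: seq [1B, align 1] → 1
  @1: ttl [1B, align 1] → 2
  @2: length [4B, align 2] → 6
  @6: payload_len [4B, align 2] → 10
  @10: port [8B, align 2] → 18
  @18: dst [104B, align 2] → 122
  size 122, align 2
128 − 122 = 6

6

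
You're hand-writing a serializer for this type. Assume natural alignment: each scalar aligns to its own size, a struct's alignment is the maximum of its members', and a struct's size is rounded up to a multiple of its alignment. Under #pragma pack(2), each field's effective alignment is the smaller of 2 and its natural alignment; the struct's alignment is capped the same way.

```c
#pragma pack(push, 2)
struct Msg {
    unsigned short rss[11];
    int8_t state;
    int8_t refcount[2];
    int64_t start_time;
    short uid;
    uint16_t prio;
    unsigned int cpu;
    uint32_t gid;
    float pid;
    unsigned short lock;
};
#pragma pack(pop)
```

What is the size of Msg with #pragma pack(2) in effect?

rss at 0 (size 22, align 2) → ends 22
state at 22 (size 1, align 1) → ends 23
refcount at 23 (size 2, align 1) → ends 25
pad 1 to align 2 for start_time
start_time at 26 (size 8, align 2) → ends 34
uid at 34 (size 2, align 2) → ends 36
prio at 36 (size 2, align 2) → ends 38
cpu at 38 (size 4, align 2) → ends 42
gid at 42 (size 4, align 2) → ends 46
pid at 46 (size 4, align 2) → ends 50
lock at 50 (size 2, align 2) → ends 52
total 52 bytes, alignment 2

52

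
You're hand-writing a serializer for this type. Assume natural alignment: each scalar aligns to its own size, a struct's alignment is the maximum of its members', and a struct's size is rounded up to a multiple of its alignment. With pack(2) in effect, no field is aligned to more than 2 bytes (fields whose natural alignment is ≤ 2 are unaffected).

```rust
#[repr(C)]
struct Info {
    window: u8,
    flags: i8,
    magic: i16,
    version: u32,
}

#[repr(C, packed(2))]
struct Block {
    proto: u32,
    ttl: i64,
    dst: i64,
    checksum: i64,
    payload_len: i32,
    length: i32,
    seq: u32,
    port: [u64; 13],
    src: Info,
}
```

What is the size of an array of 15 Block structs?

2280

Info: window at 0 (size 1, align 1) → ends 1; flags at 1 (size 1, align 1) → ends 2; magic at 2 (size 2, align 2) → ends 4; version at 4 (size 4, align 4) → ends 8; total 8 bytes, alignment 4
proto at 0 (size 4, align 2) → ends 4
ttl at 4 (size 8, align 2) → ends 12
dst at 12 (size 8, align 2) → ends 20
checksum at 20 (size 8, align 2) → ends 28
payload_len at 28 (size 4, align 2) → ends 32
length at 32 (size 4, align 2) → ends 36
seq at 36 (size 4, align 2) → ends 40
port at 40 (size 104, align 2) → ends 144
src at 144 (size 8, align 2) → ends 152
total 152 bytes, alignment 2
array of 15: 15 × 152 = 2280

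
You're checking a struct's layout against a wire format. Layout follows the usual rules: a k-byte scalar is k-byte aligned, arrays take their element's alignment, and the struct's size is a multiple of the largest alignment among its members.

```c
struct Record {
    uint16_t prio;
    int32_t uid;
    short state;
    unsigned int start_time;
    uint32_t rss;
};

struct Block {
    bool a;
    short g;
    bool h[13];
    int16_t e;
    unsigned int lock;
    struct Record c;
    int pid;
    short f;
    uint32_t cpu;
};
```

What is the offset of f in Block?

48

Record: @0: prio [2B, align 2] → 2; +2 pad (align 4); @4: uid [4B, align 4] → 8; @8: state [2B, align 2] → 10; +2 pad (align 4); @12: start_time [4B, align 4] → 16; @16: rss [4B, align 4] → 20; size 20, align 4
@0: a [1B, align 1] → 1
+1 pad (align 2)
@2: g [2B, align 2] → 4
@4: h [13B, align 1] → 17
+1 pad (align 2)
@18: e [2B, align 2] → 20
@20: lock [4B, align 4] → 24
@24: c [20B, align 4] → 44
@44: pid [4B, align 4] → 48
@48: f [2B, align 2] → 50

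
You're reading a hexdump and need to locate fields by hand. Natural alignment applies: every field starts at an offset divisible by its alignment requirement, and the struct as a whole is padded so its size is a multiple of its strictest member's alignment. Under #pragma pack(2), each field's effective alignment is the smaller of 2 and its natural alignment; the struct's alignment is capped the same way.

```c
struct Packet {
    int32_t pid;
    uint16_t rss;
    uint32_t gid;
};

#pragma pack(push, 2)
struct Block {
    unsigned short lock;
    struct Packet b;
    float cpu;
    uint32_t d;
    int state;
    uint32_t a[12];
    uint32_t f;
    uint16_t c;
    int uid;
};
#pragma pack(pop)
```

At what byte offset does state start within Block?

22

Packet: @0: pid [4B, align 4] → 4; @4: rss [2B, align 2] → 6; +2 pad (align 4); @8: gid [4B, align 4] → 12; size 12, align 4
@0: lock [2B, align 2] → 2
@2: b [12B, align 2] → 14
@14: cpu [4B, align 2] → 18
@18: d [4B, align 2] → 22
@22: state [4B, align 2] → 26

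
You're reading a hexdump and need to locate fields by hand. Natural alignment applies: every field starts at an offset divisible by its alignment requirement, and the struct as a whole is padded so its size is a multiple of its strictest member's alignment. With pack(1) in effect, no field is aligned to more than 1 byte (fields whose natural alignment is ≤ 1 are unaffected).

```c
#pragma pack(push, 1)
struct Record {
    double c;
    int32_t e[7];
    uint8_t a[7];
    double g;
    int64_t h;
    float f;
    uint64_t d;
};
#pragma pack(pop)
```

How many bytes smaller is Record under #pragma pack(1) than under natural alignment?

natural layout:
  c at 0 (size 8, align 8) → ends 8
  e at 8 (size 28, align 4) → ends 36
  a at 36 (size 7, align 1) → ends 43
  pad 5 to align 8 for g
  g at 48 (size 8, align 8) → ends 56
  h at 56 (size 8, align 8) → ends 64
  f at 64 (size 4, align 4) → ends 68
  pad 4 to align 8 for d
  d at 72 (size 8, align 8) → ends 80
  total 80 bytes, alignment 8
packed(1) layout:
  c at 0 (size 8, align 1) → ends 8
  e at 8 (size 28, align 1) → ends 36
  a at 36 (size 7, align 1) → ends 43
  g at 43 (size 8, align 1) → ends 51
  h at 51 (size 8, align 1) → ends 59
  f at 59 (size 4, align 1) → ends 63
  d at 63 (size 8, align 1) → ends 71
  total 71 bytes, alignment 1
80 − 71 = 9

9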